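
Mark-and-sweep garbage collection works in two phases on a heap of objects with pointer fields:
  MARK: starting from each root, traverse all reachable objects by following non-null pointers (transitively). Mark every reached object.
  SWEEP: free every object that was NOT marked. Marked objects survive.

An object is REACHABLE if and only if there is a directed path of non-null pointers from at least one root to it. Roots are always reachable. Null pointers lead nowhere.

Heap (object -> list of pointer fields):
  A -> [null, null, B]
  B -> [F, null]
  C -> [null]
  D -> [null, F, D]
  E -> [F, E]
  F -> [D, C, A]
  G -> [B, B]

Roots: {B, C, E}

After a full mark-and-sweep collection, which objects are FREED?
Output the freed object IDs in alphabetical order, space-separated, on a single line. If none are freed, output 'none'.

Roots: B C E
Mark B: refs=F null, marked=B
Mark C: refs=null, marked=B C
Mark E: refs=F E, marked=B C E
Mark F: refs=D C A, marked=B C E F
Mark D: refs=null F D, marked=B C D E F
Mark A: refs=null null B, marked=A B C D E F
Unmarked (collected): G

Answer: G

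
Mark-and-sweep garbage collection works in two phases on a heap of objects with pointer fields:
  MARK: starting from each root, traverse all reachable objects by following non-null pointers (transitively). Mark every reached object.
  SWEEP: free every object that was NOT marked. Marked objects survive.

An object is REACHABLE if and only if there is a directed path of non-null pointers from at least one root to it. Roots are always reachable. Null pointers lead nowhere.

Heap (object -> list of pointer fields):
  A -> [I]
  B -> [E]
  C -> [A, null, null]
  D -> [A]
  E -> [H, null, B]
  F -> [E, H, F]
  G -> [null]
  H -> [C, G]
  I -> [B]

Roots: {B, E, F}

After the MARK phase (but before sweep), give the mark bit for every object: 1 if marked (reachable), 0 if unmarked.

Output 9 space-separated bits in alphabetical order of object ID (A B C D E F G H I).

Answer: 1 1 1 0 1 1 1 1 1

Derivation:
Roots: B E F
Mark B: refs=E, marked=B
Mark E: refs=H null B, marked=B E
Mark F: refs=E H F, marked=B E F
Mark H: refs=C G, marked=B E F H
Mark C: refs=A null null, marked=B C E F H
Mark G: refs=null, marked=B C E F G H
Mark A: refs=I, marked=A B C E F G H
Mark I: refs=B, marked=A B C E F G H I
Unmarked (collected): D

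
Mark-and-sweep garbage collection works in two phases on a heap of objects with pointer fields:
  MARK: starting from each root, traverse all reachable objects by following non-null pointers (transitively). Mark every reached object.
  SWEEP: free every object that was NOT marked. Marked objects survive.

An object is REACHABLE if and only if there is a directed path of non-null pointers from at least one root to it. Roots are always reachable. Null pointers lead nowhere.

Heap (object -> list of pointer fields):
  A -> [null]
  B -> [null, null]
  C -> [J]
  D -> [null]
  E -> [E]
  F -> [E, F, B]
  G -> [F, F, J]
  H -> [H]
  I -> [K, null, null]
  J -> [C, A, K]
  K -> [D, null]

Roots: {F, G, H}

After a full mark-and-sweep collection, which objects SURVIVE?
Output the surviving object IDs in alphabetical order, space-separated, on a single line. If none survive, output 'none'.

Answer: A B C D E F G H J K

Derivation:
Roots: F G H
Mark F: refs=E F B, marked=F
Mark G: refs=F F J, marked=F G
Mark H: refs=H, marked=F G H
Mark E: refs=E, marked=E F G H
Mark B: refs=null null, marked=B E F G H
Mark J: refs=C A K, marked=B E F G H J
Mark C: refs=J, marked=B C E F G H J
Mark A: refs=null, marked=A B C E F G H J
Mark K: refs=D null, marked=A B C E F G H J K
Mark D: refs=null, marked=A B C D E F G H J K
Unmarked (collected): I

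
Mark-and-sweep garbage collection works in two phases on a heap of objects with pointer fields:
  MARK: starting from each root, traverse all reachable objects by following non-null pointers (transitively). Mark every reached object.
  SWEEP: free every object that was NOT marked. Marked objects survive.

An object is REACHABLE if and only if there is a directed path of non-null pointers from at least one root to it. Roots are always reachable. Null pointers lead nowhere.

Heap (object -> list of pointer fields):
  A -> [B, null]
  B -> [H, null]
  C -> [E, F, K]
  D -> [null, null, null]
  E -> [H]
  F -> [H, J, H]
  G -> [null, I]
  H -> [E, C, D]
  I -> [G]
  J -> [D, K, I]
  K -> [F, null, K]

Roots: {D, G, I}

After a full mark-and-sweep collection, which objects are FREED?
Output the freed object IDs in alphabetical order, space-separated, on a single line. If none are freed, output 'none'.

Answer: A B C E F H J K

Derivation:
Roots: D G I
Mark D: refs=null null null, marked=D
Mark G: refs=null I, marked=D G
Mark I: refs=G, marked=D G I
Unmarked (collected): A B C E F H J K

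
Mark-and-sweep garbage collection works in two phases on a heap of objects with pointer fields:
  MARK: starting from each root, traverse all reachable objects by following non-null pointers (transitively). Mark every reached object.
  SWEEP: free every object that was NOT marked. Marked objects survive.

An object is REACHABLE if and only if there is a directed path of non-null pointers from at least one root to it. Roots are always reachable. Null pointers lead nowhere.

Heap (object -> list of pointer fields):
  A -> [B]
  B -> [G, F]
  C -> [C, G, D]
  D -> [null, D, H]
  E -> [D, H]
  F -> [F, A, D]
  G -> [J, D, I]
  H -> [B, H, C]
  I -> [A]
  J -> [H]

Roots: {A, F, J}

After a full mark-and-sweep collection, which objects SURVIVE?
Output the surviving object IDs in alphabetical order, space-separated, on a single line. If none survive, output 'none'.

Answer: A B C D F G H I J

Derivation:
Roots: A F J
Mark A: refs=B, marked=A
Mark F: refs=F A D, marked=A F
Mark J: refs=H, marked=A F J
Mark B: refs=G F, marked=A B F J
Mark D: refs=null D H, marked=A B D F J
Mark H: refs=B H C, marked=A B D F H J
Mark G: refs=J D I, marked=A B D F G H J
Mark C: refs=C G D, marked=A B C D F G H J
Mark I: refs=A, marked=A B C D F G H I J
Unmarked (collected): E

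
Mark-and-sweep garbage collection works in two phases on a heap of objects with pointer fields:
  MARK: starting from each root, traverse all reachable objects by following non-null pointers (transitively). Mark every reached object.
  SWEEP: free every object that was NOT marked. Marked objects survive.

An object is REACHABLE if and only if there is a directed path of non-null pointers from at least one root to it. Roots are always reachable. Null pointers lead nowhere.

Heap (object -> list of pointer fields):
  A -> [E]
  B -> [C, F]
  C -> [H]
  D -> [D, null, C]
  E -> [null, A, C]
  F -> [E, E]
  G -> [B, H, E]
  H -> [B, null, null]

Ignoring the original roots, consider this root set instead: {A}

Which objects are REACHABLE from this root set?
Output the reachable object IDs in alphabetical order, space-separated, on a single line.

Answer: A B C E F H

Derivation:
Roots: A
Mark A: refs=E, marked=A
Mark E: refs=null A C, marked=A E
Mark C: refs=H, marked=A C E
Mark H: refs=B null null, marked=A C E H
Mark B: refs=C F, marked=A B C E H
Mark F: refs=E E, marked=A B C E F H
Unmarked (collected): D G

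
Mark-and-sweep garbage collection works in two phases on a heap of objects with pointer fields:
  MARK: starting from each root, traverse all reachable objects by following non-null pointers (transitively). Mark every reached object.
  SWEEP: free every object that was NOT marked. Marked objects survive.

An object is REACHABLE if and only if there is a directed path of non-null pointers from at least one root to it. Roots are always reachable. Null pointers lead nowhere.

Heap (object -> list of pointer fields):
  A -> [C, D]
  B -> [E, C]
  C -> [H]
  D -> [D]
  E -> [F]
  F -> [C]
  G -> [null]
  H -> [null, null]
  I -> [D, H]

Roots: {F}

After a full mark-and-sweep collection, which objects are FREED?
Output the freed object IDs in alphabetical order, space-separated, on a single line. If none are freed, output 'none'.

Answer: A B D E G I

Derivation:
Roots: F
Mark F: refs=C, marked=F
Mark C: refs=H, marked=C F
Mark H: refs=null null, marked=C F H
Unmarked (collected): A B D E G I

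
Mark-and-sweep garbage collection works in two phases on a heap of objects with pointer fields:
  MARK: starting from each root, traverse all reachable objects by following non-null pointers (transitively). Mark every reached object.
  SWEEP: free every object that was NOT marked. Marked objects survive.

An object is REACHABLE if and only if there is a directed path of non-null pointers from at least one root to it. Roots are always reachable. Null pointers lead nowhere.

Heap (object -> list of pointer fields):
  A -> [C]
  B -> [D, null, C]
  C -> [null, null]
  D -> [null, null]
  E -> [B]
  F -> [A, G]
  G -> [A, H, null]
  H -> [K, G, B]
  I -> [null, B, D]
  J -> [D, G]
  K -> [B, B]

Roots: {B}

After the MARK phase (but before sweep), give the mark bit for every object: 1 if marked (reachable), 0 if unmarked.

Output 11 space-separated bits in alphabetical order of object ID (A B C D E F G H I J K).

Roots: B
Mark B: refs=D null C, marked=B
Mark D: refs=null null, marked=B D
Mark C: refs=null null, marked=B C D
Unmarked (collected): A E F G H I J K

Answer: 0 1 1 1 0 0 0 0 0 0 0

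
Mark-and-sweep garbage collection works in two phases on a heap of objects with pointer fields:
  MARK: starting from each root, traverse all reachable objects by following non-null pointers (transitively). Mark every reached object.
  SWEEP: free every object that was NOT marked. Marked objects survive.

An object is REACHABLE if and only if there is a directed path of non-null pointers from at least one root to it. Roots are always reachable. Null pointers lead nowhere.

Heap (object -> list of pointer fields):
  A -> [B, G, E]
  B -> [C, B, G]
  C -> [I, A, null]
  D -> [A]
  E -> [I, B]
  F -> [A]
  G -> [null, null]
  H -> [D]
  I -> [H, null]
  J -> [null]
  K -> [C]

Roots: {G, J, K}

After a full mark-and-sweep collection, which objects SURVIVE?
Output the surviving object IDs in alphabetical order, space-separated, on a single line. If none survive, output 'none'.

Roots: G J K
Mark G: refs=null null, marked=G
Mark J: refs=null, marked=G J
Mark K: refs=C, marked=G J K
Mark C: refs=I A null, marked=C G J K
Mark I: refs=H null, marked=C G I J K
Mark A: refs=B G E, marked=A C G I J K
Mark H: refs=D, marked=A C G H I J K
Mark B: refs=C B G, marked=A B C G H I J K
Mark E: refs=I B, marked=A B C E G H I J K
Mark D: refs=A, marked=A B C D E G H I J K
Unmarked (collected): F

Answer: A B C D E G H I J K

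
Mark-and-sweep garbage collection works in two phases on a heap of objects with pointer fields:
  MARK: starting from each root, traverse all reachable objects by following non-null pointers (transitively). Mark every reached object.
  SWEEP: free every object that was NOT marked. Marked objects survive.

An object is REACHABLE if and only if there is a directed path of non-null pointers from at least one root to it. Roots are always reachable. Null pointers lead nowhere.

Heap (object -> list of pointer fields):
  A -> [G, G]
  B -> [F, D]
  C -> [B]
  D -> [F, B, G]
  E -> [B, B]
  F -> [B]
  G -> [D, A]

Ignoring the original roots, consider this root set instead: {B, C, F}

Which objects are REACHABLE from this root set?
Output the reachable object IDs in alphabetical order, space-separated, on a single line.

Roots: B C F
Mark B: refs=F D, marked=B
Mark C: refs=B, marked=B C
Mark F: refs=B, marked=B C F
Mark D: refs=F B G, marked=B C D F
Mark G: refs=D A, marked=B C D F G
Mark A: refs=G G, marked=A B C D F G
Unmarked (collected): E

Answer: A B C D F G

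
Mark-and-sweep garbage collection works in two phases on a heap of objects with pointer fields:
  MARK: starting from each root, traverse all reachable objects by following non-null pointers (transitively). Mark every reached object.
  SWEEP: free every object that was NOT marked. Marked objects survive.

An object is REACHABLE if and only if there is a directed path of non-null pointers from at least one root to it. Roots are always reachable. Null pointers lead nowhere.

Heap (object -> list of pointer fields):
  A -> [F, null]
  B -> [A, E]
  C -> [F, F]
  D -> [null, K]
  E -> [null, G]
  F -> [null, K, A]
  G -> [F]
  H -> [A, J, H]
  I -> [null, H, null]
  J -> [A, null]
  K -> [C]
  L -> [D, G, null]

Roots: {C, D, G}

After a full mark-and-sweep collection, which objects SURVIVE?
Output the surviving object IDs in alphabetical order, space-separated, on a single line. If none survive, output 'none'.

Answer: A C D F G K

Derivation:
Roots: C D G
Mark C: refs=F F, marked=C
Mark D: refs=null K, marked=C D
Mark G: refs=F, marked=C D G
Mark F: refs=null K A, marked=C D F G
Mark K: refs=C, marked=C D F G K
Mark A: refs=F null, marked=A C D F G K
Unmarked (collected): B E H I J L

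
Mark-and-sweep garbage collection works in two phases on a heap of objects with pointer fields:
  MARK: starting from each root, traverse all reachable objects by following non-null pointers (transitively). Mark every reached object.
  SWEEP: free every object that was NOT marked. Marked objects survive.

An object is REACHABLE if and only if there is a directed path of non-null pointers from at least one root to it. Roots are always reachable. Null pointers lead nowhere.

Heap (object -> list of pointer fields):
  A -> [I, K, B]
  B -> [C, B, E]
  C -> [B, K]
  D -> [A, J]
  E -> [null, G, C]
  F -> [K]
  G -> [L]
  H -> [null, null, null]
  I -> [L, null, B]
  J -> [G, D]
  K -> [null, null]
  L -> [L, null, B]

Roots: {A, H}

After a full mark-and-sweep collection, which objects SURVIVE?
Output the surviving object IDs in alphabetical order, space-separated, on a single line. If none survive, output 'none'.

Roots: A H
Mark A: refs=I K B, marked=A
Mark H: refs=null null null, marked=A H
Mark I: refs=L null B, marked=A H I
Mark K: refs=null null, marked=A H I K
Mark B: refs=C B E, marked=A B H I K
Mark L: refs=L null B, marked=A B H I K L
Mark C: refs=B K, marked=A B C H I K L
Mark E: refs=null G C, marked=A B C E H I K L
Mark G: refs=L, marked=A B C E G H I K L
Unmarked (collected): D F J

Answer: A B C E G H I K L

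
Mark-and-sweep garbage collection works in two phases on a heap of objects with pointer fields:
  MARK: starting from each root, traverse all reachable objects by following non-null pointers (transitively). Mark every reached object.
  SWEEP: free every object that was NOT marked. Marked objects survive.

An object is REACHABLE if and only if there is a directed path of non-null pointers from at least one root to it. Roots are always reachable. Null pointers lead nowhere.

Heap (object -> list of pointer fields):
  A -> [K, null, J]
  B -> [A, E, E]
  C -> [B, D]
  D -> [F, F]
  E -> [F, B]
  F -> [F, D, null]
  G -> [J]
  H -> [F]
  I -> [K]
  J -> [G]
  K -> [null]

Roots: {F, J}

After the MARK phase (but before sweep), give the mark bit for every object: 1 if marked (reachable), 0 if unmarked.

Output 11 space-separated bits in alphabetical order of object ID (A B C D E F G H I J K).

Roots: F J
Mark F: refs=F D null, marked=F
Mark J: refs=G, marked=F J
Mark D: refs=F F, marked=D F J
Mark G: refs=J, marked=D F G J
Unmarked (collected): A B C E H I K

Answer: 0 0 0 1 0 1 1 0 0 1 0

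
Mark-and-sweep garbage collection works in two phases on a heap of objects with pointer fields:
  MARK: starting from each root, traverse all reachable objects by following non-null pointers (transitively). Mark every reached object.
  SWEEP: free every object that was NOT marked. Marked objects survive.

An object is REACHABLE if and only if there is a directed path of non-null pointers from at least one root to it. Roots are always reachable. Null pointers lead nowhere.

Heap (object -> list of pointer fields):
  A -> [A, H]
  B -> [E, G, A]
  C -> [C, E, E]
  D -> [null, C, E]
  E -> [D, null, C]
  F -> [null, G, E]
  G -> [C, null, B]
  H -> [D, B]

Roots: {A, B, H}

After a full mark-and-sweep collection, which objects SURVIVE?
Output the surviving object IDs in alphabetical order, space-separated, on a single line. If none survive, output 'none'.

Answer: A B C D E G H

Derivation:
Roots: A B H
Mark A: refs=A H, marked=A
Mark B: refs=E G A, marked=A B
Mark H: refs=D B, marked=A B H
Mark E: refs=D null C, marked=A B E H
Mark G: refs=C null B, marked=A B E G H
Mark D: refs=null C E, marked=A B D E G H
Mark C: refs=C E E, marked=A B C D E G H
Unmarked (collected): F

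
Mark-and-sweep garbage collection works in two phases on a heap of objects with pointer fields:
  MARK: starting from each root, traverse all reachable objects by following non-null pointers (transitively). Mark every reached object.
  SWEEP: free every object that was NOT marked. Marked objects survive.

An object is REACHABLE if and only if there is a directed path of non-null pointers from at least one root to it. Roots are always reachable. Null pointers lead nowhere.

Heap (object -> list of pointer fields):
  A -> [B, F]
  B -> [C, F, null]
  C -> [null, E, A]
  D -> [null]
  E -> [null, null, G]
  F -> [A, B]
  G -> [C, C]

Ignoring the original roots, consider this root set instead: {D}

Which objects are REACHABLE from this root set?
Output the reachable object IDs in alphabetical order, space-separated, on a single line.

Answer: D

Derivation:
Roots: D
Mark D: refs=null, marked=D
Unmarked (collected): A B C E F G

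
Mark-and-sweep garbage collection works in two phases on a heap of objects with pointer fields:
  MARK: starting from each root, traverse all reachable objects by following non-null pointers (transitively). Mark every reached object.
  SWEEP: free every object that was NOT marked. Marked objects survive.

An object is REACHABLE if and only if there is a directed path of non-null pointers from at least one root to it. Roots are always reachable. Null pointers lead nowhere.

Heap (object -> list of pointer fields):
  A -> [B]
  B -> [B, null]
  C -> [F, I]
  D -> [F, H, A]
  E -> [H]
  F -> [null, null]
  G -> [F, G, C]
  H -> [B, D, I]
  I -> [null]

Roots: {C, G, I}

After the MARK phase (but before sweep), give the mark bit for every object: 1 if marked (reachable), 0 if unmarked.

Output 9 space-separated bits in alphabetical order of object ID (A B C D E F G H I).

Answer: 0 0 1 0 0 1 1 0 1

Derivation:
Roots: C G I
Mark C: refs=F I, marked=C
Mark G: refs=F G C, marked=C G
Mark I: refs=null, marked=C G I
Mark F: refs=null null, marked=C F G I
Unmarked (collected): A B D E H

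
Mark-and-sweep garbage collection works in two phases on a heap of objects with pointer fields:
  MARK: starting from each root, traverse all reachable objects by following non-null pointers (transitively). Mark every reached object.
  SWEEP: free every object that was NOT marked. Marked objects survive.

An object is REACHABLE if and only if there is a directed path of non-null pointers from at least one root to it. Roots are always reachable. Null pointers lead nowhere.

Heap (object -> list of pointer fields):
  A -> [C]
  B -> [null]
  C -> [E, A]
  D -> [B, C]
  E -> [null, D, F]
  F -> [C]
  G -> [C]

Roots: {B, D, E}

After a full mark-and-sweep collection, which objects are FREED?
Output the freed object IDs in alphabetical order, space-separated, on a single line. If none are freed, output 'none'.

Roots: B D E
Mark B: refs=null, marked=B
Mark D: refs=B C, marked=B D
Mark E: refs=null D F, marked=B D E
Mark C: refs=E A, marked=B C D E
Mark F: refs=C, marked=B C D E F
Mark A: refs=C, marked=A B C D E F
Unmarked (collected): G

Answer: G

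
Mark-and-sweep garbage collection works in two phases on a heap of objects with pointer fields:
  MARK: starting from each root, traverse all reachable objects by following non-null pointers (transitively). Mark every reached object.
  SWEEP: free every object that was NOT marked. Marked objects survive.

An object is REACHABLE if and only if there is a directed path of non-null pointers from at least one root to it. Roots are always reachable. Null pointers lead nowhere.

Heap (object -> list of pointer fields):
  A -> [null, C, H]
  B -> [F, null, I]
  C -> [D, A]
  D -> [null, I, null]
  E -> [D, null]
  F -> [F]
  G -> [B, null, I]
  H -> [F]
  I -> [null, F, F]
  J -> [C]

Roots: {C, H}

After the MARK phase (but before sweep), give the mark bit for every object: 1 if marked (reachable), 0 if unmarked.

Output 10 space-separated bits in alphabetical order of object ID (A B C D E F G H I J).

Roots: C H
Mark C: refs=D A, marked=C
Mark H: refs=F, marked=C H
Mark D: refs=null I null, marked=C D H
Mark A: refs=null C H, marked=A C D H
Mark F: refs=F, marked=A C D F H
Mark I: refs=null F F, marked=A C D F H I
Unmarked (collected): B E G J

Answer: 1 0 1 1 0 1 0 1 1 0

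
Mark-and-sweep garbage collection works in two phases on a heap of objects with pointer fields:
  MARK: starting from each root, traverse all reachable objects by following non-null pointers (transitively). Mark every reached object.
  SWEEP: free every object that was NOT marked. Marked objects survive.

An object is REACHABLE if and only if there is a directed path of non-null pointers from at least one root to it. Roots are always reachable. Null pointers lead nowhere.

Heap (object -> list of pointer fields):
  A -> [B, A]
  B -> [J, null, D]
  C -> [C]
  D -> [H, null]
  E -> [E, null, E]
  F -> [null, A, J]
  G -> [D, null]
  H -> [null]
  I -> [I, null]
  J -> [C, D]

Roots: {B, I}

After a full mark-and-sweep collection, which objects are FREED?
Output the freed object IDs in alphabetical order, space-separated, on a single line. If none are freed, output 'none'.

Answer: A E F G

Derivation:
Roots: B I
Mark B: refs=J null D, marked=B
Mark I: refs=I null, marked=B I
Mark J: refs=C D, marked=B I J
Mark D: refs=H null, marked=B D I J
Mark C: refs=C, marked=B C D I J
Mark H: refs=null, marked=B C D H I J
Unmarked (collected): A E F G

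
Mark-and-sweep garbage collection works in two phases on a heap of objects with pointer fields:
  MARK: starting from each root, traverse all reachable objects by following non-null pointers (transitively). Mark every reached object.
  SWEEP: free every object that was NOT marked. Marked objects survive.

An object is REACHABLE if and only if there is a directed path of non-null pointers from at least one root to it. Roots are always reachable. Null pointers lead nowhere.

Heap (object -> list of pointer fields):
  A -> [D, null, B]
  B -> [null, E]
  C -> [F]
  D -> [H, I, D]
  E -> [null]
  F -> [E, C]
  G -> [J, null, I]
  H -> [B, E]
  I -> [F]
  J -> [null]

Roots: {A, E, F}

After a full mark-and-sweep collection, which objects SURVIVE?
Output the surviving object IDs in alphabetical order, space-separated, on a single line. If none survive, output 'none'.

Answer: A B C D E F H I

Derivation:
Roots: A E F
Mark A: refs=D null B, marked=A
Mark E: refs=null, marked=A E
Mark F: refs=E C, marked=A E F
Mark D: refs=H I D, marked=A D E F
Mark B: refs=null E, marked=A B D E F
Mark C: refs=F, marked=A B C D E F
Mark H: refs=B E, marked=A B C D E F H
Mark I: refs=F, marked=A B C D E F H I
Unmarked (collected): G J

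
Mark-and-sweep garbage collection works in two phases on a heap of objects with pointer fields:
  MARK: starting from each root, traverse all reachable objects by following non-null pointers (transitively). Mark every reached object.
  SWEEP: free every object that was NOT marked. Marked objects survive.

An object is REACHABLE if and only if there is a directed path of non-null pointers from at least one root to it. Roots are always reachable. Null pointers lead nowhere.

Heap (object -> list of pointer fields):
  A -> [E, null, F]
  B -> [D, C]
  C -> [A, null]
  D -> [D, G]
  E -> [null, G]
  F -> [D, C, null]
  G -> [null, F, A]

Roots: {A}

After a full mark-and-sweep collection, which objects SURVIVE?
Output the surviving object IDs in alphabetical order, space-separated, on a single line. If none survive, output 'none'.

Roots: A
Mark A: refs=E null F, marked=A
Mark E: refs=null G, marked=A E
Mark F: refs=D C null, marked=A E F
Mark G: refs=null F A, marked=A E F G
Mark D: refs=D G, marked=A D E F G
Mark C: refs=A null, marked=A C D E F G
Unmarked (collected): B

Answer: A C D E F G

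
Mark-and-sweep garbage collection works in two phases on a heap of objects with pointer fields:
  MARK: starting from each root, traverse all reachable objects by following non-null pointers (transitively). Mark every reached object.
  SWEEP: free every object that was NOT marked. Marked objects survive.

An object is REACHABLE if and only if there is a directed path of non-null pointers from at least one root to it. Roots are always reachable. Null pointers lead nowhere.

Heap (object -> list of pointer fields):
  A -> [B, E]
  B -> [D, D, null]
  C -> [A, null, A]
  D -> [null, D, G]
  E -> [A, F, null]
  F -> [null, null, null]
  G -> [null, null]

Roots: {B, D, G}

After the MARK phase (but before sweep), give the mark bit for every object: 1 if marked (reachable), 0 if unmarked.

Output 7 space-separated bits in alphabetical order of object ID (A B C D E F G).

Answer: 0 1 0 1 0 0 1

Derivation:
Roots: B D G
Mark B: refs=D D null, marked=B
Mark D: refs=null D G, marked=B D
Mark G: refs=null null, marked=B D G
Unmarked (collected): A C E F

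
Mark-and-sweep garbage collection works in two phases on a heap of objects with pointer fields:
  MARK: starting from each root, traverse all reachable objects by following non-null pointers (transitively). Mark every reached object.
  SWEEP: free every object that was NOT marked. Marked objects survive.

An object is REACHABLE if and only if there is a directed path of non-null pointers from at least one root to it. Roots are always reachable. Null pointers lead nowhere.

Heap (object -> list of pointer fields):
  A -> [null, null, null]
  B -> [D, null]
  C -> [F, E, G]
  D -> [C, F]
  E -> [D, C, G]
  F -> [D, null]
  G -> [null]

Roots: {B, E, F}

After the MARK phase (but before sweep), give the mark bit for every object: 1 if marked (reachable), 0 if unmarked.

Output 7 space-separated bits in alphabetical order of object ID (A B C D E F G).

Answer: 0 1 1 1 1 1 1

Derivation:
Roots: B E F
Mark B: refs=D null, marked=B
Mark E: refs=D C G, marked=B E
Mark F: refs=D null, marked=B E F
Mark D: refs=C F, marked=B D E F
Mark C: refs=F E G, marked=B C D E F
Mark G: refs=null, marked=B C D E F G
Unmarked (collected): A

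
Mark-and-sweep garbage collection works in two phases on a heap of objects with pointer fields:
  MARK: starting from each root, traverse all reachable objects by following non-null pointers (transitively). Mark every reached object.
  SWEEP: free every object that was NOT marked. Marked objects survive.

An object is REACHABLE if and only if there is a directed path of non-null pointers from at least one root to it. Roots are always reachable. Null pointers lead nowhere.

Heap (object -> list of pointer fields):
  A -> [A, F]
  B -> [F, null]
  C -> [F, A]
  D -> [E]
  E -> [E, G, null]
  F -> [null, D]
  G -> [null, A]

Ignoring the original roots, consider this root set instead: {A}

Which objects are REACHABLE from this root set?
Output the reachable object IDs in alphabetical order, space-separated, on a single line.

Roots: A
Mark A: refs=A F, marked=A
Mark F: refs=null D, marked=A F
Mark D: refs=E, marked=A D F
Mark E: refs=E G null, marked=A D E F
Mark G: refs=null A, marked=A D E F G
Unmarked (collected): B C

Answer: A D E F G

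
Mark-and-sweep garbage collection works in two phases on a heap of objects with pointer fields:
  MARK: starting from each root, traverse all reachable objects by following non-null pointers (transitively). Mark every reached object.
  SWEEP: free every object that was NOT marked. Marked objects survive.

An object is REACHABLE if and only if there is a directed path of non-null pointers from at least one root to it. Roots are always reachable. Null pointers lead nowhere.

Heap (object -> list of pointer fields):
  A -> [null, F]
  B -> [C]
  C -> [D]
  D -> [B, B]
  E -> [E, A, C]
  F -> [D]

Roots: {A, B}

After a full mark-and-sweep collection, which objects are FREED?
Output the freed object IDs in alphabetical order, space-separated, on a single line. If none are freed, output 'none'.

Roots: A B
Mark A: refs=null F, marked=A
Mark B: refs=C, marked=A B
Mark F: refs=D, marked=A B F
Mark C: refs=D, marked=A B C F
Mark D: refs=B B, marked=A B C D F
Unmarked (collected): E

Answer: E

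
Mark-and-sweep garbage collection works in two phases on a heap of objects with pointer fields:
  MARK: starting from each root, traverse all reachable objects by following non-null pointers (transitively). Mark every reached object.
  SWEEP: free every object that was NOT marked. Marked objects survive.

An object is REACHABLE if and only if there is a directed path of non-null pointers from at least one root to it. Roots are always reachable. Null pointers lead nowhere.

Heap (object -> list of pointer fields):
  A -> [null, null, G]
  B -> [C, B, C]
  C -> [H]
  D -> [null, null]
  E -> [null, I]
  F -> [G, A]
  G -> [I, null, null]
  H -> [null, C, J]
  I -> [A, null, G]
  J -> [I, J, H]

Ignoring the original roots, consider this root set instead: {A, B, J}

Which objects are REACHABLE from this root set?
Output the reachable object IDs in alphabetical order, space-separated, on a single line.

Roots: A B J
Mark A: refs=null null G, marked=A
Mark B: refs=C B C, marked=A B
Mark J: refs=I J H, marked=A B J
Mark G: refs=I null null, marked=A B G J
Mark C: refs=H, marked=A B C G J
Mark I: refs=A null G, marked=A B C G I J
Mark H: refs=null C J, marked=A B C G H I J
Unmarked (collected): D E F

Answer: A B C G H I J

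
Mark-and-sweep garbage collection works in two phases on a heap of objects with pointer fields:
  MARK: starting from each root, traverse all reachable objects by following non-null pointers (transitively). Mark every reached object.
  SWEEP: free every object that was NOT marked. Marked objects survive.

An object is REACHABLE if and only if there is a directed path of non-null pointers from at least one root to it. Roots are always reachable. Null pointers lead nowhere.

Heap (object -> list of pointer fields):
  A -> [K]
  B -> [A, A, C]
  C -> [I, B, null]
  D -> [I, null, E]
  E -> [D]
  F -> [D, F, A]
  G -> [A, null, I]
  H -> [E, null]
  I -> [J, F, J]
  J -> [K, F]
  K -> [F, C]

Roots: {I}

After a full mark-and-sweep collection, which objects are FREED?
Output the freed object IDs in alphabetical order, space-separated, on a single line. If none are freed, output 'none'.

Roots: I
Mark I: refs=J F J, marked=I
Mark J: refs=K F, marked=I J
Mark F: refs=D F A, marked=F I J
Mark K: refs=F C, marked=F I J K
Mark D: refs=I null E, marked=D F I J K
Mark A: refs=K, marked=A D F I J K
Mark C: refs=I B null, marked=A C D F I J K
Mark E: refs=D, marked=A C D E F I J K
Mark B: refs=A A C, marked=A B C D E F I J K
Unmarked (collected): G H

Answer: G H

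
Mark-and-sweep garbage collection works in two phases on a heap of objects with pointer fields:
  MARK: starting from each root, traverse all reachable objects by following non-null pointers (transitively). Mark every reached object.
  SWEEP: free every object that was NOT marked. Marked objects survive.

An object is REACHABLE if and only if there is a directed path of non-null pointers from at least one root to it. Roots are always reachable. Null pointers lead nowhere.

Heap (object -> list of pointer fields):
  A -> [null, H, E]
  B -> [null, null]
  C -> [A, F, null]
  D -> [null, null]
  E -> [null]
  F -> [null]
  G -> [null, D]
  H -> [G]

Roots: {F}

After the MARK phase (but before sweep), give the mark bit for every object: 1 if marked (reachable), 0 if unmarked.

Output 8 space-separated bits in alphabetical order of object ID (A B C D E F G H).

Answer: 0 0 0 0 0 1 0 0

Derivation:
Roots: F
Mark F: refs=null, marked=F
Unmarked (collected): A B C D E G H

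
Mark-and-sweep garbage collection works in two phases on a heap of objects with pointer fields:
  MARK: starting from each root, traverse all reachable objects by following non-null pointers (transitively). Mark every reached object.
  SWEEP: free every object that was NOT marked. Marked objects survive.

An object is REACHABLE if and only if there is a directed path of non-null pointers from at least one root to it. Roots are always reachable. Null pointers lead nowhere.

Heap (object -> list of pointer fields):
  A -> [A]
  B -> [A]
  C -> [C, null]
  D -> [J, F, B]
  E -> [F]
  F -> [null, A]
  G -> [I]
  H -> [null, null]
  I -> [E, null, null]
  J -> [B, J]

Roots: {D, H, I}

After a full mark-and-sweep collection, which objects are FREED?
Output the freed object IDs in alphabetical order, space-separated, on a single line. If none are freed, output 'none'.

Roots: D H I
Mark D: refs=J F B, marked=D
Mark H: refs=null null, marked=D H
Mark I: refs=E null null, marked=D H I
Mark J: refs=B J, marked=D H I J
Mark F: refs=null A, marked=D F H I J
Mark B: refs=A, marked=B D F H I J
Mark E: refs=F, marked=B D E F H I J
Mark A: refs=A, marked=A B D E F H I J
Unmarked (collected): C G

Answer: C G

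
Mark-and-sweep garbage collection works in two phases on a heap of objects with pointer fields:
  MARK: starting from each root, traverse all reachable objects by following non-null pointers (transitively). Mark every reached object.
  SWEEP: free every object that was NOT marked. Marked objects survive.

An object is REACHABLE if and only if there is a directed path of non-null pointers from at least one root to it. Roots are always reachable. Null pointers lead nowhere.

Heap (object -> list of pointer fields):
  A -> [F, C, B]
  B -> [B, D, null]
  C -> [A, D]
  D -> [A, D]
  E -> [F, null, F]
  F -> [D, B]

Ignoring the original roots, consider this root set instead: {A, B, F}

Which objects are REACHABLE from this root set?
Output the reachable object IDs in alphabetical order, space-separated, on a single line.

Roots: A B F
Mark A: refs=F C B, marked=A
Mark B: refs=B D null, marked=A B
Mark F: refs=D B, marked=A B F
Mark C: refs=A D, marked=A B C F
Mark D: refs=A D, marked=A B C D F
Unmarked (collected): E

Answer: A B C D F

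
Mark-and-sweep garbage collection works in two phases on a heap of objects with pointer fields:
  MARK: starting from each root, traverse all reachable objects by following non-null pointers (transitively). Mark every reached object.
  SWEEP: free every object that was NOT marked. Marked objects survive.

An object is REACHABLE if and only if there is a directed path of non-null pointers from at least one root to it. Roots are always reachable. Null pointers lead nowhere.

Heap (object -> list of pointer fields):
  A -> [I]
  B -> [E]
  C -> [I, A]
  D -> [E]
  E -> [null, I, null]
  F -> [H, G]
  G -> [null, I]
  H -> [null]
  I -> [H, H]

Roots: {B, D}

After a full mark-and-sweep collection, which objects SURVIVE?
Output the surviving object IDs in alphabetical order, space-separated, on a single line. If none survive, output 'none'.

Roots: B D
Mark B: refs=E, marked=B
Mark D: refs=E, marked=B D
Mark E: refs=null I null, marked=B D E
Mark I: refs=H H, marked=B D E I
Mark H: refs=null, marked=B D E H I
Unmarked (collected): A C F G

Answer: B D E H I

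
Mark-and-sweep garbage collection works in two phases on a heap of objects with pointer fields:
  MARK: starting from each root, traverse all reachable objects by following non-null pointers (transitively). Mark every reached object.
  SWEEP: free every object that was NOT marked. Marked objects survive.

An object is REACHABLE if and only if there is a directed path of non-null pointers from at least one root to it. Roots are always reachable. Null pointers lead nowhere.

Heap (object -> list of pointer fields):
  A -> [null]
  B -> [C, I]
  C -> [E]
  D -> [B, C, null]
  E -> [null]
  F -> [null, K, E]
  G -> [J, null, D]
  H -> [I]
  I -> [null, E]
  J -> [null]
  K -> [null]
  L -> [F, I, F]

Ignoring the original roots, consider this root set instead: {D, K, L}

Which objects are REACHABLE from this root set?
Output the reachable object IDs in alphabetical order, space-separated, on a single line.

Answer: B C D E F I K L

Derivation:
Roots: D K L
Mark D: refs=B C null, marked=D
Mark K: refs=null, marked=D K
Mark L: refs=F I F, marked=D K L
Mark B: refs=C I, marked=B D K L
Mark C: refs=E, marked=B C D K L
Mark F: refs=null K E, marked=B C D F K L
Mark I: refs=null E, marked=B C D F I K L
Mark E: refs=null, marked=B C D E F I K L
Unmarked (collected): A G H J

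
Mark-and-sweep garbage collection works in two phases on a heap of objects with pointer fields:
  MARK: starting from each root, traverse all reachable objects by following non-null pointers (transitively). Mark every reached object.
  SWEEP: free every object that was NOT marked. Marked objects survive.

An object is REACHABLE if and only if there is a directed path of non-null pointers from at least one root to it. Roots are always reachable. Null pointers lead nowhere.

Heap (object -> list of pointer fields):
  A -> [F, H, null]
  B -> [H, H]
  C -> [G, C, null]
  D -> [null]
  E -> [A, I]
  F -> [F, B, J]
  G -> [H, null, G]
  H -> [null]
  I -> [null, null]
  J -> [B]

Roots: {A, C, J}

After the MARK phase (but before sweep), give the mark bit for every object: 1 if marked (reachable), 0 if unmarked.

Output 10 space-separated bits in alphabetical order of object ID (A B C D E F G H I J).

Roots: A C J
Mark A: refs=F H null, marked=A
Mark C: refs=G C null, marked=A C
Mark J: refs=B, marked=A C J
Mark F: refs=F B J, marked=A C F J
Mark H: refs=null, marked=A C F H J
Mark G: refs=H null G, marked=A C F G H J
Mark B: refs=H H, marked=A B C F G H J
Unmarked (collected): D E I

Answer: 1 1 1 0 0 1 1 1 0 1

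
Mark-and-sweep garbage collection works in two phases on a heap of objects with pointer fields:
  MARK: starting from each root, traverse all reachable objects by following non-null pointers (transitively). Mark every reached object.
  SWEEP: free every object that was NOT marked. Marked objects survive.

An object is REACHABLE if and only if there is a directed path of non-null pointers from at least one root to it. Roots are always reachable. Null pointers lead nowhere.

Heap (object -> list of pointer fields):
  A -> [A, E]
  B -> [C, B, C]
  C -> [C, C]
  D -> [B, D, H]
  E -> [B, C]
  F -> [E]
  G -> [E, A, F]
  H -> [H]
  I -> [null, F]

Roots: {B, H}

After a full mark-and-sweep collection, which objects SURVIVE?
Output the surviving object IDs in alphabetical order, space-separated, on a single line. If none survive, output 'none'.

Roots: B H
Mark B: refs=C B C, marked=B
Mark H: refs=H, marked=B H
Mark C: refs=C C, marked=B C H
Unmarked (collected): A D E F G I

Answer: B C H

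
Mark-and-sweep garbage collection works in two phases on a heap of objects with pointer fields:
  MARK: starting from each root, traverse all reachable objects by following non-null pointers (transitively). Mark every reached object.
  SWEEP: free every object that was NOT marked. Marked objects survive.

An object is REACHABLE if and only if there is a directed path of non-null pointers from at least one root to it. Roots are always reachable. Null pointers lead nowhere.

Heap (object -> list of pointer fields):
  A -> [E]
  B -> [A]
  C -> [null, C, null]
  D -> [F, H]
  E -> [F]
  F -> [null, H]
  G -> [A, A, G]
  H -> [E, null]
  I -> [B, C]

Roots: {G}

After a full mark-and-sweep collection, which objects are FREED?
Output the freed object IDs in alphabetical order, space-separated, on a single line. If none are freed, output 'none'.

Answer: B C D I

Derivation:
Roots: G
Mark G: refs=A A G, marked=G
Mark A: refs=E, marked=A G
Mark E: refs=F, marked=A E G
Mark F: refs=null H, marked=A E F G
Mark H: refs=E null, marked=A E F G H
Unmarked (collected): B C D I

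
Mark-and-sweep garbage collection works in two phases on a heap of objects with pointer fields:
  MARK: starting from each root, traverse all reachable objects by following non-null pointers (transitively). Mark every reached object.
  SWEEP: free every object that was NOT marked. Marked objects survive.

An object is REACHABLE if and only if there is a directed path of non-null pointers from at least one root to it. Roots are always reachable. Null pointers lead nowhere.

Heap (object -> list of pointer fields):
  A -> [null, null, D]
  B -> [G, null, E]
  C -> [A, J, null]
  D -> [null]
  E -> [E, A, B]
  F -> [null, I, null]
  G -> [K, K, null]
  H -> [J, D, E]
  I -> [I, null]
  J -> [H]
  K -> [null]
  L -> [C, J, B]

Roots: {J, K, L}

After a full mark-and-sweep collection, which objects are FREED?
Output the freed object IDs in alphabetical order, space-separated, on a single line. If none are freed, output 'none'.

Answer: F I

Derivation:
Roots: J K L
Mark J: refs=H, marked=J
Mark K: refs=null, marked=J K
Mark L: refs=C J B, marked=J K L
Mark H: refs=J D E, marked=H J K L
Mark C: refs=A J null, marked=C H J K L
Mark B: refs=G null E, marked=B C H J K L
Mark D: refs=null, marked=B C D H J K L
Mark E: refs=E A B, marked=B C D E H J K L
Mark A: refs=null null D, marked=A B C D E H J K L
Mark G: refs=K K null, marked=A B C D E G H J K L
Unmarked (collected): F I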